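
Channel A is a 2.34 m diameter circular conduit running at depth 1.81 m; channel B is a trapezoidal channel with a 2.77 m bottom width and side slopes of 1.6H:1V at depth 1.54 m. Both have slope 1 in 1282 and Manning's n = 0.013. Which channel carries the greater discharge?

channel B

Channel A: For a circular section of diameter D = 2.34 m at depth y = 1.81 m, the central angle is θ = 2 arccos(1 − 2y/D) = 4.299 rad. Then A = (D²/8)(θ − sin θ) = 3.569 m² and P = Dθ/2 = 5.03 m. Hydraulic radius R = A/P = 3.569/5.03 = 0.7096 m. Q_A = (1/0.013)·3.569·0.7096^(2/3)·√0.00078 = 6.101 m³/s.
Channel B: With bottom width b = 2.77 m and side slope z = 1.6: A = (b + zy)y = (2.77 + 1.6×1.54)×1.54 = 8.06 m²; P = b + 2y√(1+z²) = 2.77 + 2×1.54×1.887 = 8.581 m. Hydraulic radius R = A/P = 8.06/8.581 = 0.9393 m. Q_B = (1/0.013)·8.06·0.9393^(2/3)·√0.00078 = 16.61 m³/s.
Q_A = 6.101 m³/s vs Q_B = 16.61 m³/s, so channel B carries more.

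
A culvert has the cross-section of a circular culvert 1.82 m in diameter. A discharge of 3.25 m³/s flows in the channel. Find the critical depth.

y_c = 0.883 m

At critical depth, Q² T / (g A³) = 1, i.e. A³/T = Q²/g = 3.25²/9.81 = 1.077.
At y = 0.719 m: A³/T = 0.4906 — too small.
At y = 0.971 m: A³/T = 1.549 — too large.
At y = 0.883 m: A³/T = 1.078 — matches.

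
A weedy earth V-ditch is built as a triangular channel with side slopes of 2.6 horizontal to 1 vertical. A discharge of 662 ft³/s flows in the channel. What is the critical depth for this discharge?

y_c = 5.26 ft

At critical depth, Q² T / (g A³) = 1, i.e. A³/T = Q²/g = 662²/32.2 = 13610.
Trying y = 4.21 ft: A³/T = 4470 — too small.
Trying y = 6.09 ft: A³/T = 28310 — too large.
Trying y = 5.26 ft: A³/T = 13610 — close enough.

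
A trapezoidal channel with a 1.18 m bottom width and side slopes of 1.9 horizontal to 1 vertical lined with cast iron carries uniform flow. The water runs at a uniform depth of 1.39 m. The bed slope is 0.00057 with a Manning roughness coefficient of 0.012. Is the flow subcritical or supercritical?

subcritical

With bottom width b = 1.18 m and side slope z = 1.9: A = (b + zy)y = (1.18 + 1.9×1.39)×1.39 = 5.311 m²; P = b + 2y√(1+z²) = 1.18 + 2×1.39×2.147 = 7.149 m.
Hydraulic radius R = A/P = 5.311/7.149 = 0.7429 m.
V = (1/n) R^(2/3) √S = (1/0.012) × 0.7429^(2/3) × √0.00057 = 1.632 m/s. Hydraulic depth D_h = A/T = 5.311/6.462 = 0.8219 m.
Froude number Fr = V/√(g·D_h) = 1.632/√(9.81×0.8219) = 0.575, which is less than 1, so the flow is subcritical.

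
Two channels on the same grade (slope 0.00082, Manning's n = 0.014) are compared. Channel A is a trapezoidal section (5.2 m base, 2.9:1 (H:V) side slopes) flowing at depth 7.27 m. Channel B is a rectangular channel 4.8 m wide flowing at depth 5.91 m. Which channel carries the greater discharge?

channel A

Channel A: With bottom width b = 5.2 m and side slope z = 2.9: A = (b + zy)y = (5.2 + 2.9×7.27)×7.27 = 191.1 m²; P = b + 2y√(1+z²) = 5.2 + 2×7.27×3.068 = 49.8 m. Hydraulic radius R = A/P = 191.1/49.8 = 3.837 m. Q_A = (1/0.014)·191.1·3.837^(2/3)·√0.00082 = 957.8 m³/s.
Channel B: Flow area A = b·y = 4.8 × 5.91 = 28.37 m². Wetted perimeter P = b + 2y = 4.8 + 2×5.91 = 16.62 m. Hydraulic radius R = A/P = 28.37/16.62 = 1.707 m. Q_B = (1/0.014)·28.37·1.707^(2/3)·√0.00082 = 82.87 m³/s.
Q_A = 957.8 m³/s vs Q_B = 82.87 m³/s, so channel A carries more.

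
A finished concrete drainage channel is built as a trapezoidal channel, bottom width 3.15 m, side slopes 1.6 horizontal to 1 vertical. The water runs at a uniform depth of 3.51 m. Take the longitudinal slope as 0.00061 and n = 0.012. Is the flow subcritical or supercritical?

With bottom width b = 3.15 m and side slope z = 1.6: A = (b + zy)y = (3.15 + 1.6×3.51)×3.51 = 30.77 m²; P = b + 2y√(1+z²) = 3.15 + 2×3.51×1.887 = 16.4 m.
Hydraulic radius R = A/P = 30.77/16.4 = 1.877 m.
V = (1/n) R^(2/3) √S = (1/0.012) × 1.877^(2/3) × √0.00061 = 3.131 m/s. Hydraulic depth D_h = A/T = 30.77/14.38 = 2.139 m.
Froude number Fr = V/√(g·D_h) = 3.131/√(9.81×2.139) = 0.684, which is less than 1, so the flow is subcritical.

subcritical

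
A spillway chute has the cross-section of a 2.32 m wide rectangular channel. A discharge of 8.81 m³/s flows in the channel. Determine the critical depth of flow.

For a rectangular channel, critical depth y_c = (q²/g)^(1/3) where q = Q/b = 8.81/2.32 = 3.797 m²/s.
So y_c = (3.797²/9.81)^(1/3) = 1.14 m.

y_c = 1.14 m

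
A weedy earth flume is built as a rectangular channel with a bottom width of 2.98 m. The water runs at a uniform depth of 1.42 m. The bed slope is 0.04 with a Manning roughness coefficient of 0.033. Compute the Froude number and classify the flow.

Flow area A = b·y = 2.98 × 1.42 = 4.232 m². Wetted perimeter P = b + 2y = 2.98 + 2×1.42 = 5.82 m.
Hydraulic radius R = A/P = 4.232/5.82 = 0.7271 m.
V = (1/n) R^(2/3) √S = (1/0.033) × 0.7271^(2/3) × √0.04 = 4.9 m/s. Hydraulic depth D_h = A/T = 4.232/2.98 = 1.42 m.
Froude number Fr = V/√(g·D_h) = 4.9/√(9.81×1.42) = 1.31, which is greater than 1, so the flow is supercritical.

supercritical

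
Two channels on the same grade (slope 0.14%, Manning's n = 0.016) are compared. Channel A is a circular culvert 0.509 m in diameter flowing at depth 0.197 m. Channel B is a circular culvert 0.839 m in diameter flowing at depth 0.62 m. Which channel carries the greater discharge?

Channel A: For a circular section of diameter D = 0.509 m at depth y = 0.197 m, the central angle is θ = 2 arccos(1 − 2y/D) = 2.686 rad. Then A = (D²/8)(θ − sin θ) = 0.07272 m² and P = Dθ/2 = 0.6835 m. Hydraulic radius R = A/P = 0.07272/0.6835 = 0.1064 m. Q_A = (1/0.016)·0.07272·0.1064^(2/3)·√0.0014 = 0.03819 m³/s.
Channel B: For a circular section of diameter D = 0.839 m at depth y = 0.62 m, the central angle is θ = 2 arccos(1 − 2y/D) = 4.138 rad. Then A = (D²/8)(θ − sin θ) = 0.438 m² and P = Dθ/2 = 1.736 m. Hydraulic radius R = A/P = 0.438/1.736 = 0.2523 m. Q_B = (1/0.016)·0.438·0.2523^(2/3)·√0.0014 = 0.409 m³/s.
Q_A = 0.03819 m³/s vs Q_B = 0.409 m³/s, so channel B carries more.

channel B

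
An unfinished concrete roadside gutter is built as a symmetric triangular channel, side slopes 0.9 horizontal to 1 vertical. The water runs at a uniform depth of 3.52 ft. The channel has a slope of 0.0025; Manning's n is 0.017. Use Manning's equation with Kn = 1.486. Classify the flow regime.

For a triangular section with side slope z = 0.9: A = zy² = 0.9×3.52² = 11.15 ft²; P = 2y√(1+z²) = 2×3.52×1.345 = 9.471 ft.
Hydraulic radius R = A/P = 11.15/9.471 = 1.177 ft.
V = (1.486/n) R^(2/3) √S = (1.486/0.017) × 1.177^(2/3) × √0.0025 = 4.873 ft/s. Hydraulic depth D_h = A/T = 11.15/6.336 = 1.76 ft.
Froude number Fr = V/√(g·D_h) = 4.873/√(32.2×1.76) = 0.647, which is less than 1, so the flow is subcritical.

subcritical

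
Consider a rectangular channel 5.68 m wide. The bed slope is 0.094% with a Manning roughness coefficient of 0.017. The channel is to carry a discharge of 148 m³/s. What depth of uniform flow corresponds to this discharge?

Manning's equation rearranged: A R^(2/3) = nQ / (1·√S) = 0.017 × 148 / (√0.00094) = 82.06.
Trying y = 10.5 m: A R^(2/3) = 102 — over.
Trying y = 6.8 m: A R^(2/3) = 61.38 — short.
Trying y = 8.7 m: A R^(2/3) = 82.09 — matches.

y_n = 8.7 m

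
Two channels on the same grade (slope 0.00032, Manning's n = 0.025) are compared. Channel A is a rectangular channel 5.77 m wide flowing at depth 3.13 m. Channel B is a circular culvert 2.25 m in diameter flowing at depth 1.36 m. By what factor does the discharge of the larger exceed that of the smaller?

Channel A: Flow area A = b·y = 5.77 × 3.13 = 18.06 m². Wetted perimeter P = b + 2y = 5.77 + 2×3.13 = 12.03 m. Hydraulic radius R = A/P = 18.06/12.03 = 1.501 m. Q_A = (1/0.025)·18.06·1.501^(2/3)·√0.00032 = 16.94 m³/s.
Channel B: For a circular section of diameter D = 2.25 m at depth y = 1.36 m, the central angle is θ = 2 arccos(1 − 2y/D) = 3.562 rad. Then A = (D²/8)(θ − sin θ) = 2.513 m² and P = Dθ/2 = 4.008 m. Hydraulic radius R = A/P = 2.513/4.008 = 0.627 m. Q_B = (1/0.025)·2.513·0.627^(2/3)·√0.00032 = 1.317 m³/s.
The larger discharge is 16.94 m³/s and the smaller is 1.317 m³/s; the ratio is 12.9.

12.9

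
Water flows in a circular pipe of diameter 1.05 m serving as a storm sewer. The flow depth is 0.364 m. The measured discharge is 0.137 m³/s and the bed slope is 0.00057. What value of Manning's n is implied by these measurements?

n = 0.016

For a circular section of diameter D = 1.05 m at depth y = 0.364 m, the central angle is θ = 2 arccos(1 − 2y/D) = 2.518 rad. Then A = (D²/8)(θ − sin θ) = 0.2666 m² and P = Dθ/2 = 1.322 m.
Hydraulic radius R = A/P = 0.2666/1.322 = 0.2016 m.
Rearranging Manning's equation: n = (1/Q) A R^(2/3) S^(1/2) = (1/0.137) × 0.2666 × 0.2016^(2/3) × √0.00057 = 0.016.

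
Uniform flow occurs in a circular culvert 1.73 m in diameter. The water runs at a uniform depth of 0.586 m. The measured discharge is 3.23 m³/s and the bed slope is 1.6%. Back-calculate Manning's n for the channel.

For a circular section of diameter D = 1.73 m at depth y = 0.586 m, the central angle is θ = 2 arccos(1 − 2y/D) = 2.485 rad. Then A = (D²/8)(θ − sin θ) = 0.7011 m² and P = Dθ/2 = 2.149 m.
Hydraulic radius R = A/P = 0.7011/2.149 = 0.3262 m.
Rearranging Manning's equation: n = (1/Q) A R^(2/3) S^(1/2) = (1/3.23) × 0.7011 × 0.3262^(2/3) × √0.016 = 0.013.

n = 0.013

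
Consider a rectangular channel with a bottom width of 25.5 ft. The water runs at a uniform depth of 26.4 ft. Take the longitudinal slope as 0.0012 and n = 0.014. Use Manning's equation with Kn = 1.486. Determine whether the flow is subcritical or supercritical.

Flow area A = b·y = 25.5 × 26.4 = 673.2 ft². Wetted perimeter P = b + 2y = 25.5 + 2×26.4 = 78.3 ft.
Hydraulic radius R = A/P = 673.2/78.3 = 8.598 ft.
V = (1.486/n) R^(2/3) √S = (1.486/0.014) × 8.598^(2/3) × √0.0012 = 15.43 ft/s. Hydraulic depth D_h = A/T = 673.2/25.5 = 26.4 ft.
Froude number Fr = V/√(g·D_h) = 15.43/√(32.2×26.4) = 0.529, which is less than 1, so the flow is subcritical.

subcritical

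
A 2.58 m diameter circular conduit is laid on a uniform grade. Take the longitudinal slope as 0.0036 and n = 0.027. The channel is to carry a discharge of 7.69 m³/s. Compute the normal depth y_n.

y_n = 1.89 m

Manning's equation rearranged: A R^(2/3) = nQ / (1·√S) = 0.027 × 7.69 / (√0.0036) = 3.461.
Try y = 1.66 m: A R^(2/3) = 2.909 — too small.
Try y = 2.28 m: A R^(2/3) = 4.124 — too large.
Try y = 1.89 m: A R^(2/3) = 3.461 — ≈ 3.461.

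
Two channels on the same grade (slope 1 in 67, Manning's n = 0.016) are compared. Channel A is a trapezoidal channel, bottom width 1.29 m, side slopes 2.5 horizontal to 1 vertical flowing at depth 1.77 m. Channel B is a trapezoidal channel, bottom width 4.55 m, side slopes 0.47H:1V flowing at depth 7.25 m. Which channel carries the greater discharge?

Channel A: With bottom width b = 1.29 m and side slope z = 2.5: A = (b + zy)y = (1.29 + 2.5×1.77)×1.77 = 10.12 m²; P = b + 2y√(1+z²) = 1.29 + 2×1.77×2.693 = 10.82 m. Hydraulic radius R = A/P = 10.12/10.82 = 0.9347 m. Q_A = (1/0.016)·10.12·0.9347^(2/3)·√0.01493 = 73.84 m³/s.
Channel B: With bottom width b = 4.55 m and side slope z = 0.47: A = (b + zy)y = (4.55 + 0.47×7.25)×7.25 = 57.69 m²; P = b + 2y√(1+z²) = 4.55 + 2×7.25×1.105 = 20.57 m. Hydraulic radius R = A/P = 57.69/20.57 = 2.804 m. Q_B = (1/0.016)·57.69·2.804^(2/3)·√0.01493 = 876 m³/s.
Q_A = 73.84 m³/s vs Q_B = 876 m³/s, so channel B carries more.

channel B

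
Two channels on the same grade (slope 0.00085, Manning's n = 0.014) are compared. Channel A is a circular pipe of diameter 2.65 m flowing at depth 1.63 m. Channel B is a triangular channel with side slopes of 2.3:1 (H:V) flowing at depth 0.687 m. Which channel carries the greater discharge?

Channel A: For a circular section of diameter D = 2.65 m at depth y = 1.63 m, the central angle is θ = 2 arccos(1 − 2y/D) = 3.606 rad. Then A = (D²/8)(θ − sin θ) = 3.559 m² and P = Dθ/2 = 4.778 m. Hydraulic radius R = A/P = 3.559/4.778 = 0.7448 m. Q_A = (1/0.014)·3.559·0.7448^(2/3)·√0.00085 = 6.089 m³/s.
Channel B: For a triangular section with side slope z = 2.3: A = zy² = 2.3×0.687² = 1.086 m²; P = 2y√(1+z²) = 2×0.687×2.508 = 3.446 m. Hydraulic radius R = A/P = 1.086/3.446 = 0.315 m. Q_B = (1/0.014)·1.086·0.315^(2/3)·√0.00085 = 1.047 m³/s.
Q_A = 6.089 m³/s vs Q_B = 1.047 m³/s, so channel A carries more.

channel A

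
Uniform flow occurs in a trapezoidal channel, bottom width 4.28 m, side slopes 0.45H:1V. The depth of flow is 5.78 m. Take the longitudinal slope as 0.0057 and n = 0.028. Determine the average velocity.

V = 4.76 m/s

With bottom width b = 4.28 m and side slope z = 0.45: A = (b + zy)y = (4.28 + 0.45×5.78)×5.78 = 39.77 m²; P = b + 2y√(1+z²) = 4.28 + 2×5.78×1.097 = 16.96 m.
Hydraulic radius R = A/P = 39.77/16.96 = 2.346 m.
From Manning's equation, V = (1/n) R^(2/3) S^(1/2) = (1/0.028) × 2.346^(2/3) × 0.0057^(1/2) = 4.76 m/s.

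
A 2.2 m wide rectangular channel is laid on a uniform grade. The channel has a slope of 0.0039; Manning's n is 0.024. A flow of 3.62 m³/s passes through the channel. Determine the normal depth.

y_n = 0.98 m

Manning's equation rearranged: A R^(2/3) = nQ / (1·√S) = 0.024 × 3.62 / (√0.0039) = 1.391.
At y = 0.767 m: A R^(2/3) = 0.9937 — short.
At y = 0.98 m: A R^(2/3) = 1.391 — ≈ 1.391.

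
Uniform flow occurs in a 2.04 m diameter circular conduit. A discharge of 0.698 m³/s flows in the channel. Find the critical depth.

y_c = 0.386 m

At critical depth, Q² T / (g A³) = 1, i.e. A³/T = Q²/g = 0.698²/9.81 = 0.04966.
Trying y = 0.472 m: A³/T = 0.1092 — high.
Trying y = 0.295 m: A³/T = 0.01727 — low.
Trying y = 0.386 m: A³/T = 0.04969 — close enough.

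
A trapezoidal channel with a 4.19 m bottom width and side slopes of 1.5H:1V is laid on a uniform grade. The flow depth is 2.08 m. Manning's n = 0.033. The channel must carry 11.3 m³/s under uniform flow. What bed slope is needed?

With bottom width b = 4.19 m and side slope z = 1.5: A = (b + zy)y = (4.19 + 1.5×2.08)×2.08 = 15.2 m²; P = b + 2y√(1+z²) = 4.19 + 2×2.08×1.803 = 11.69 m.
Hydraulic radius R = A/P = 15.2/11.69 = 1.301 m.
From Manning's equation, S = [nQ / (1 A R^(2/3))]² = [0.033 × 11.3 / (1 × 15.2 × 1.301^(2/3))]² = 0.000424.

S = 0.000424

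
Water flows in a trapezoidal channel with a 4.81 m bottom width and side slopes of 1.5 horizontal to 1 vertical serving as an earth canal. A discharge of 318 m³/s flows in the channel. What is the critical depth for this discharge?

y_c = 4.84 m

At critical depth, Q² T / (g A³) = 1, i.e. A³/T = Q²/g = 318²/9.81 = 10310.
Trying y = 5.96 m: A³/T = 24260 — over.
Trying y = 3.44 m: A³/T = 2666 — short.
Trying y = 4.84 m: A³/T = 10310 — close enough.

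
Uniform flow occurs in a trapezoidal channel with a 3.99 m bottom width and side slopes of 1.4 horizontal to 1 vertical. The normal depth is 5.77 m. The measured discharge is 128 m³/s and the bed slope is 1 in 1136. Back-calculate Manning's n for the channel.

With bottom width b = 3.99 m and side slope z = 1.4: A = (b + zy)y = (3.99 + 1.4×5.77)×5.77 = 69.63 m²; P = b + 2y√(1+z²) = 3.99 + 2×5.77×1.72 = 23.84 m.
Hydraulic radius R = A/P = 69.63/23.84 = 2.92 m.
Rearranging Manning's equation: n = (1/Q) A R^(2/3) S^(1/2) = (1/128) × 69.63 × 2.92^(2/3) × √0.0008803 = 0.033.

n = 0.033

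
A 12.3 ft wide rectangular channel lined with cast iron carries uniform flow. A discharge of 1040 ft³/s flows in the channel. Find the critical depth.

For a rectangular channel, critical depth y_c = (q²/g)^(1/3) where q = Q/b = 1040/12.3 = 84.55 ft²/s.
So y_c = (84.55²/32.2)^(1/3) = 6.06 ft.

y_c = 6.06 ft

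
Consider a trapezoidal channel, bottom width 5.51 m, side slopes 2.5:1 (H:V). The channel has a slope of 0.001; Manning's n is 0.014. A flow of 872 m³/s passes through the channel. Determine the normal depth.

y_n = 6.99 m

Manning's equation rearranged: A R^(2/3) = nQ / (1·√S) = 0.014 × 872 / (√0.001) = 386.1.
Try y = 5.59 m: A R^(2/3) = 229.5 — low.
Try y = 7.8 m: A R^(2/3) = 500.2 — high.
Try y = 6.99 m: A R^(2/3) = 386 — close enough.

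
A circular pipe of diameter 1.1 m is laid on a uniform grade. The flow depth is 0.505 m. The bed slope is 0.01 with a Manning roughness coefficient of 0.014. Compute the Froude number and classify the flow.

supercritical

For a circular section of diameter D = 1.1 m at depth y = 0.505 m, the central angle is θ = 2 arccos(1 − 2y/D) = 2.978 rad. Then A = (D²/8)(θ − sin θ) = 0.4257 m² and P = Dθ/2 = 1.638 m.
Hydraulic radius R = A/P = 0.4257/1.638 = 0.2599 m.
V = (1/n) R^(2/3) √S = (1/0.014) × 0.2599^(2/3) × √0.01 = 2.909 m/s. Hydraulic depth D_h = A/T = 0.4257/1.096 = 0.3883 m.
Froude number Fr = V/√(g·D_h) = 2.909/√(9.81×0.3883) = 1.49, which is greater than 1, so the flow is supercritical.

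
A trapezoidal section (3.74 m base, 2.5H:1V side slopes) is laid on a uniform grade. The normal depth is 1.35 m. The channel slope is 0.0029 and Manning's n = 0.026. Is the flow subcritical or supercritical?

subcritical

With bottom width b = 3.74 m and side slope z = 2.5: A = (b + zy)y = (3.74 + 2.5×1.35)×1.35 = 9.605 m²; P = b + 2y√(1+z²) = 3.74 + 2×1.35×2.693 = 11.01 m.
Hydraulic radius R = A/P = 9.605/11.01 = 0.8724 m.
V = (1/n) R^(2/3) √S = (1/0.026) × 0.8724^(2/3) × √0.0029 = 1.891 m/s. Hydraulic depth D_h = A/T = 9.605/10.49 = 0.9157 m.
Froude number Fr = V/√(g·D_h) = 1.891/√(9.81×0.9157) = 0.631, which is less than 1, so the flow is subcritical.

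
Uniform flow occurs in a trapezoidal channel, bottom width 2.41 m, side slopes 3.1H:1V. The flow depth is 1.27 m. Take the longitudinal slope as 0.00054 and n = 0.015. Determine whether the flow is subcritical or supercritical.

subcritical

With bottom width b = 2.41 m and side slope z = 3.1: A = (b + zy)y = (2.41 + 3.1×1.27)×1.27 = 8.061 m²; P = b + 2y√(1+z²) = 2.41 + 2×1.27×3.257 = 10.68 m.
Hydraulic radius R = A/P = 8.061/10.68 = 0.7545 m.
V = (1/n) R^(2/3) √S = (1/0.015) × 0.7545^(2/3) × √0.00054 = 1.284 m/s. Hydraulic depth D_h = A/T = 8.061/10.28 = 0.7838 m.
Froude number Fr = V/√(g·D_h) = 1.284/√(9.81×0.7838) = 0.463, which is less than 1, so the flow is subcritical.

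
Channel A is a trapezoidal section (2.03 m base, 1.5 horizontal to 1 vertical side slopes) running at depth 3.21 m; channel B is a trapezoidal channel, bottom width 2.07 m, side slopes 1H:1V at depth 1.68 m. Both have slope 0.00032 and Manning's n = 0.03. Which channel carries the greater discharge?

channel A

Channel A: With bottom width b = 2.03 m and side slope z = 1.5: A = (b + zy)y = (2.03 + 1.5×3.21)×3.21 = 21.97 m²; P = b + 2y√(1+z²) = 2.03 + 2×3.21×1.803 = 13.6 m. Hydraulic radius R = A/P = 21.97/13.6 = 1.615 m. Q_A = (1/0.03)·21.97·1.615^(2/3)·√0.00032 = 18.04 m³/s.
Channel B: With bottom width b = 2.07 m and side slope z = 1: A = (b + zy)y = (2.07 + 1×1.68)×1.68 = 6.3 m²; P = b + 2y√(1+z²) = 2.07 + 2×1.68×1.414 = 6.822 m. Hydraulic radius R = A/P = 6.3/6.822 = 0.9235 m. Q_B = (1/0.03)·6.3·0.9235^(2/3)·√0.00032 = 3.563 m³/s.
Q_A = 18.04 m³/s vs Q_B = 3.563 m³/s, so channel A carries more.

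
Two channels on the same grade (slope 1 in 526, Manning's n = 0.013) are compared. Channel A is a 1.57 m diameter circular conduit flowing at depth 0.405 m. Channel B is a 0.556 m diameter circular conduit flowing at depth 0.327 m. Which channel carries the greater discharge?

channel A

Channel A: For a circular section of diameter D = 1.57 m at depth y = 0.405 m, the central angle is θ = 2 arccos(1 − 2y/D) = 2.131 rad. Then A = (D²/8)(θ − sin θ) = 0.3956 m² and P = Dθ/2 = 1.673 m. Hydraulic radius R = A/P = 0.3956/1.673 = 0.2365 m. Q_A = (1/0.013)·0.3956·0.2365^(2/3)·√0.001901 = 0.5073 m³/s.
Channel B: For a circular section of diameter D = 0.556 m at depth y = 0.327 m, the central angle is θ = 2 arccos(1 − 2y/D) = 3.496 rad. Then A = (D²/8)(θ − sin θ) = 0.1485 m² and P = Dθ/2 = 0.9719 m. Hydraulic radius R = A/P = 0.1485/0.9719 = 0.1528 m. Q_B = (1/0.013)·0.1485·0.1528^(2/3)·√0.001901 = 0.1424 m³/s.
Q_A = 0.5073 m³/s vs Q_B = 0.1424 m³/s, so channel A carries more.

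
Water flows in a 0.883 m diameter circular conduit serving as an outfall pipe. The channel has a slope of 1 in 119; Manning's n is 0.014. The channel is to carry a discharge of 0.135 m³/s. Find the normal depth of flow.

y_n = 0.181 m

Manning's equation rearranged: A R^(2/3) = nQ / (1·√S) = 0.014 × 0.135 / (√0.008403) = 0.02062.
At y = 0.208 m: A R^(2/3) = 0.02722 — over.
At y = 0.139 m: A R^(2/3) = 0.01201 — short.
At y = 0.181 m: A R^(2/3) = 0.02059 — close enough.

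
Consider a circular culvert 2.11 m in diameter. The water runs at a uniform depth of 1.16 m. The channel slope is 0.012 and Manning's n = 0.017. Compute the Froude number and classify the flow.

For a circular section of diameter D = 2.11 m at depth y = 1.16 m, the central angle is θ = 2 arccos(1 − 2y/D) = 3.341 rad. Then A = (D²/8)(θ − sin θ) = 1.97 m² and P = Dθ/2 = 3.525 m.
Hydraulic radius R = A/P = 1.97/3.525 = 0.5588 m.
V = (1/n) R^(2/3) √S = (1/0.017) × 0.5588^(2/3) × √0.012 = 4.372 m/s. Hydraulic depth D_h = A/T = 1.97/2.1 = 0.9381 m.
Froude number Fr = V/√(g·D_h) = 4.372/√(9.81×0.9381) = 1.44, which is greater than 1, so the flow is supercritical.

supercritical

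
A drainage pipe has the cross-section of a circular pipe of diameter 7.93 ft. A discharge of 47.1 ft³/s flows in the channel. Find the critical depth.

At critical depth, Q² T / (g A³) = 1, i.e. A³/T = Q²/g = 47.1²/32.2 = 68.89.
Trying y = 2.05 ft: A³/T = 149.3 — too large.
Trying y = 1.68 ft: A³/T = 68.67 — ≈ 68.89.

y_c = 1.68 ft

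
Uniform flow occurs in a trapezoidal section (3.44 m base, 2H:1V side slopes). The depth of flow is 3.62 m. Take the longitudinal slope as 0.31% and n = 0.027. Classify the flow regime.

With bottom width b = 3.44 m and side slope z = 2: A = (b + zy)y = (3.44 + 2×3.62)×3.62 = 38.66 m²; P = b + 2y√(1+z²) = 3.44 + 2×3.62×2.236 = 19.63 m.
Hydraulic radius R = A/P = 38.66/19.63 = 1.97 m.
V = (1/n) R^(2/3) √S = (1/0.027) × 1.97^(2/3) × √0.0031 = 3.24 m/s. Hydraulic depth D_h = A/T = 38.66/17.92 = 2.157 m.
Froude number Fr = V/√(g·D_h) = 3.24/√(9.81×2.157) = 0.704, which is less than 1, so the flow is subcritical.

subcritical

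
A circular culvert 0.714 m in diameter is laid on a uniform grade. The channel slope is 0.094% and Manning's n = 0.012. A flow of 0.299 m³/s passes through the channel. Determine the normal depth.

Manning's equation rearranged: A R^(2/3) = nQ / (1·√S) = 0.012 × 0.299 / (√0.00094) = 0.117.
Try y = 0.631 m: A R^(2/3) = 0.1341 — too large.
Try y = 0.414 m: A R^(2/3) = 0.08088 — too small.
Try y = 0.541 m: A R^(2/3) = 0.1171 — close enough.

y_n = 0.541 m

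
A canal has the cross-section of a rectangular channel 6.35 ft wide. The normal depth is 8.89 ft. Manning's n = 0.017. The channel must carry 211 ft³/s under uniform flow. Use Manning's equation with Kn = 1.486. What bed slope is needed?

Flow area A = b·y = 6.35 × 8.89 = 56.45 ft². Wetted perimeter P = b + 2y = 6.35 + 2×8.89 = 24.13 ft.
Hydraulic radius R = A/P = 56.45/24.13 = 2.339 ft.
From Manning's equation, S = [nQ / (1.486 A R^(2/3))]² = [0.017 × 211 / (1.486 × 56.45 × 2.339^(2/3))]² = 0.000589.

S = 0.000589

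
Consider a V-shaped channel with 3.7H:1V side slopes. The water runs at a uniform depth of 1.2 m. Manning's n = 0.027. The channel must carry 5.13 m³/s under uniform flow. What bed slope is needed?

For a triangular section with side slope z = 3.7: A = zy² = 3.7×1.2² = 5.328 m²; P = 2y√(1+z²) = 2×1.2×3.833 = 9.199 m.
Hydraulic radius R = A/P = 5.328/9.199 = 0.5792 m.
From Manning's equation, S = [nQ / (1 A R^(2/3))]² = [0.027 × 5.13 / (1 × 5.328 × 0.5792^(2/3))]² = 0.0014.

S = 0.0014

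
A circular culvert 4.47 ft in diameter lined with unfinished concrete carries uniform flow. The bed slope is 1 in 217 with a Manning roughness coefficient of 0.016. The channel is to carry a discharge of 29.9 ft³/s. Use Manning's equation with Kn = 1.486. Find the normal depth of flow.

Manning's equation rearranged: A R^(2/3) = nQ / (1.486·√S) = 0.016 × 29.9 / (1.486 × √0.004608) = 4.742.
Trying y = 1.18 ft: A R^(2/3) = 2.578 — low.
Trying y = 1.62 ft: A R^(2/3) = 4.744 — close enough.

y_n = 1.62 ft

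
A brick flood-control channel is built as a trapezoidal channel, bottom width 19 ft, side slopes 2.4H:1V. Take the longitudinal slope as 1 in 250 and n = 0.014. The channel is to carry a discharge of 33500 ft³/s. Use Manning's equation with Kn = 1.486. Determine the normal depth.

y_n = 17.7 ft

Manning's equation rearranged: A R^(2/3) = nQ / (1.486·√S) = 0.014 × 33500 / (1.486 × √0.004) = 4990.
Trying y = 19.2 ft: A R^(2/3) = 5997 — too large.
Trying y = 17.7 ft: A R^(2/3) = 4983 — close enough.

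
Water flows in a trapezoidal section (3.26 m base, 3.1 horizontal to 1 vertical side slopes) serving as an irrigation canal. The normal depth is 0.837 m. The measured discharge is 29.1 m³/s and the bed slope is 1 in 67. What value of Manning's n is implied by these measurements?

With bottom width b = 3.26 m and side slope z = 3.1: A = (b + zy)y = (3.26 + 3.1×0.837)×0.837 = 4.9 m²; P = b + 2y√(1+z²) = 3.26 + 2×0.837×3.257 = 8.713 m.
Hydraulic radius R = A/P = 4.9/8.713 = 0.5624 m.
Rearranging Manning's equation: n = (1/Q) A R^(2/3) S^(1/2) = (1/29.1) × 4.9 × 0.5624^(2/3) × √0.01493 = 0.014.

n = 0.014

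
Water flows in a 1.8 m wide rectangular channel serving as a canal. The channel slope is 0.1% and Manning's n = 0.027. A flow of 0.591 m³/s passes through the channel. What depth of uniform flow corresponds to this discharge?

Manning's equation rearranged: A R^(2/3) = nQ / (1·√S) = 0.027 × 0.591 / (√0.001) = 0.5046.
Trying y = 0.488 m: A R^(2/3) = 0.4079 — too small.
Trying y = 0.72 m: A R^(2/3) = 0.7036 — too large.
Trying y = 0.567 m: A R^(2/3) = 0.5048 — ≈ 0.5046.

y_n = 0.567 m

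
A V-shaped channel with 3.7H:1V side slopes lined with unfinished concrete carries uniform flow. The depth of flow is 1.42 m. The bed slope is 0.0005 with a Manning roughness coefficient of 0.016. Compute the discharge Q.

Q = 8.11 m³/s

For a triangular section with side slope z = 3.7: A = zy² = 3.7×1.42² = 7.461 m²; P = 2y√(1+z²) = 2×1.42×3.833 = 10.89 m.
Hydraulic radius R = A/P = 7.461/10.89 = 0.6854 m.
Manning's equation: Q = (1/n) A R^(2/3) S^(1/2) = (1/0.016) × 7.461 × 0.6854^(2/3) × 0.0005^(1/2) = 8.11 m³/s.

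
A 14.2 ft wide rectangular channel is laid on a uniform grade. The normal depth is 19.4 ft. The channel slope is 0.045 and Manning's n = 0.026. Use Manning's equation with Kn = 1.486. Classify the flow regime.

supercritical

Flow area A = b·y = 14.2 × 19.4 = 275.5 ft². Wetted perimeter P = b + 2y = 14.2 + 2×19.4 = 53 ft.
Hydraulic radius R = A/P = 275.5/53 = 5.198 ft.
V = (1.486/n) R^(2/3) √S = (1.486/0.026) × 5.198^(2/3) × √0.045 = 36.38 ft/s. Hydraulic depth D_h = A/T = 275.5/14.2 = 19.4 ft.
Froude number Fr = V/√(g·D_h) = 36.38/√(32.2×19.4) = 1.46, which is greater than 1, so the flow is supercritical.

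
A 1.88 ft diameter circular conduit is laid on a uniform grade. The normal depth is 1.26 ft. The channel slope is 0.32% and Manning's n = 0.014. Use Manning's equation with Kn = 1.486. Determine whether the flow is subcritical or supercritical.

For a circular section of diameter D = 1.88 ft at depth y = 1.26 ft, the central angle is θ = 2 arccos(1 − 2y/D) = 3.836 rad. Then A = (D²/8)(θ − sin θ) = 1.978 ft² and P = Dθ/2 = 3.606 ft.
Hydraulic radius R = A/P = 1.978/3.606 = 0.5484 ft.
V = (1.486/n) R^(2/3) √S = (1.486/0.014) × 0.5484^(2/3) × √0.0032 = 4.023 ft/s. Hydraulic depth D_h = A/T = 1.978/1.768 = 1.119 ft.
Froude number Fr = V/√(g·D_h) = 4.023/√(32.2×1.119) = 0.67, which is less than 1, so the flow is subcritical.

subcritical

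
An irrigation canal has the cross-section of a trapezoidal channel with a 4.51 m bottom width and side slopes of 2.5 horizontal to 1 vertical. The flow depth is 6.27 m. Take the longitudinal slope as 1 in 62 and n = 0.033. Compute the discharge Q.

With bottom width b = 4.51 m and side slope z = 2.5: A = (b + zy)y = (4.51 + 2.5×6.27)×6.27 = 126.6 m²; P = b + 2y√(1+z²) = 4.51 + 2×6.27×2.693 = 38.27 m.
Hydraulic radius R = A/P = 126.6/38.27 = 3.307 m.
Manning's equation: Q = (1/n) A R^(2/3) S^(1/2) = (1/0.033) × 126.6 × 3.307^(2/3) × 0.01613^(1/2) = 1080 m³/s.

Q = 1080 m³/s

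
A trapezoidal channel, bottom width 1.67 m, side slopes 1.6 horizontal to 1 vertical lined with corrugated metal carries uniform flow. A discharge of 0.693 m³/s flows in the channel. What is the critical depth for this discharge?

y_c = 0.24 m

At critical depth, Q² T / (g A³) = 1, i.e. A³/T = Q²/g = 0.693²/9.81 = 0.04896.
At y = 0.265 m: A³/T = 0.06786 — high.
At y = 0.201 m: A³/T = 0.02773 — low.
At y = 0.24 m: A³/T = 0.04914 — close enough.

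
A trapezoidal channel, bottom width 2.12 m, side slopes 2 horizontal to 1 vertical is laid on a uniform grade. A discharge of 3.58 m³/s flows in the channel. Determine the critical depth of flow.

At critical depth, Q² T / (g A³) = 1, i.e. A³/T = Q²/g = 3.58²/9.81 = 1.306.
Trying y = 0.462 m: A³/T = 0.701 — too small.
Trying y = 0.703 m: A³/T = 3.088 — too large.
Trying y = 0.552 m: A³/T = 1.302 — ≈ 1.306.

y_c = 0.552 m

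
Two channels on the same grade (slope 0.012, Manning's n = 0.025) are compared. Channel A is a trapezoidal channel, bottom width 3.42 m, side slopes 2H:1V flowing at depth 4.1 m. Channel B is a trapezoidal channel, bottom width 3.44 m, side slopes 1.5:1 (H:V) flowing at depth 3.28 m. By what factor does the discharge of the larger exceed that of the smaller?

1.98

Channel A: With bottom width b = 3.42 m and side slope z = 2: A = (b + zy)y = (3.42 + 2×4.1)×4.1 = 47.64 m²; P = b + 2y√(1+z²) = 3.42 + 2×4.1×2.236 = 21.76 m. Hydraulic radius R = A/P = 47.64/21.76 = 2.19 m. Q_A = (1/0.025)·47.64·2.19^(2/3)·√0.012 = 352 m³/s.
Channel B: With bottom width b = 3.44 m and side slope z = 1.5: A = (b + zy)y = (3.44 + 1.5×3.28)×3.28 = 27.42 m²; P = b + 2y√(1+z²) = 3.44 + 2×3.28×1.803 = 15.27 m. Hydraulic radius R = A/P = 27.42/15.27 = 1.796 m. Q_B = (1/0.025)·27.42·1.796^(2/3)·√0.012 = 177.5 m³/s.
The larger discharge is 352 m³/s and the smaller is 177.5 m³/s; the ratio is 1.98.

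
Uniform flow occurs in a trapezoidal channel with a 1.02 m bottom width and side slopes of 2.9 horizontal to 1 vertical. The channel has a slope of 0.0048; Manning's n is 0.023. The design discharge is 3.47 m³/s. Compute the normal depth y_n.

y_n = 0.697 m

Manning's equation rearranged: A R^(2/3) = nQ / (1·√S) = 0.023 × 3.47 / (√0.0048) = 1.152.
Trying y = 0.768 m: A R^(2/3) = 1.432 — too large.
Trying y = 0.697 m: A R^(2/3) = 1.151 — ≈ 1.152.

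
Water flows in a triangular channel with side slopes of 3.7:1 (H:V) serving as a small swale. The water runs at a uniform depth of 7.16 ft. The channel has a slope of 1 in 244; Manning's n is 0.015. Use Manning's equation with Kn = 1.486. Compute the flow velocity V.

For a triangular section with side slope z = 3.7: A = zy² = 3.7×7.16² = 189.7 ft²; P = 2y√(1+z²) = 2×7.16×3.833 = 54.89 ft.
Hydraulic radius R = A/P = 189.7/54.89 = 3.456 ft.
From Manning's equation, V = (1.486/n) R^(2/3) S^(1/2) = (1.486/0.015) × 3.456^(2/3) × 0.004098^(1/2) = 14.5 ft/s.

V = 14.5 ft/s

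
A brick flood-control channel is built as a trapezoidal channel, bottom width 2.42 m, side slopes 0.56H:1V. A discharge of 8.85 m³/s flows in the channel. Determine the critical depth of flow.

y_c = 1.02 m

At critical depth, Q² T / (g A³) = 1, i.e. A³/T = Q²/g = 8.85²/9.81 = 7.984.
Try y = 0.853 m: A³/T = 4.474 — short.
Try y = 1.26 m: A³/T = 15.94 — over.
Try y = 1.02 m: A³/T = 7.972 — matches.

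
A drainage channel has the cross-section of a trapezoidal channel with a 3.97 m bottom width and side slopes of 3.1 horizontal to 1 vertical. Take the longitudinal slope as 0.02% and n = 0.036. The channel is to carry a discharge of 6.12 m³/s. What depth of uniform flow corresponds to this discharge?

Manning's equation rearranged: A R^(2/3) = nQ / (1·√S) = 0.036 × 6.12 / (√0.0002) = 15.58.
Try y = 2.02 m: A R^(2/3) = 23.43 — high.
Try y = 1.46 m: A R^(2/3) = 11.73 — low.
Try y = 1.67 m: A R^(2/3) = 15.57 — close enough.

y_n = 1.67 m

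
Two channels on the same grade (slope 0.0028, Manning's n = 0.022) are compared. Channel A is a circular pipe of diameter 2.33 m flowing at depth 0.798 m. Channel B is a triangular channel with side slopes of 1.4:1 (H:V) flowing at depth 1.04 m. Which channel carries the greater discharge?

channel B

Channel A: For a circular section of diameter D = 2.33 m at depth y = 0.798 m, the central angle is θ = 2 arccos(1 − 2y/D) = 2.501 rad. Then A = (D²/8)(θ − sin θ) = 1.291 m² and P = Dθ/2 = 2.913 m. Hydraulic radius R = A/P = 1.291/2.913 = 0.4432 m. Q_A = (1/0.022)·1.291·0.4432^(2/3)·√0.0028 = 1.805 m³/s.
Channel B: For a triangular section with side slope z = 1.4: A = zy² = 1.4×1.04² = 1.514 m²; P = 2y√(1+z²) = 2×1.04×1.72 = 3.579 m. Hydraulic radius R = A/P = 1.514/3.579 = 0.4231 m. Q_B = (1/0.022)·1.514·0.4231^(2/3)·√0.0028 = 2.053 m³/s.
Q_A = 1.805 m³/s vs Q_B = 2.053 m³/s, so channel B carries more.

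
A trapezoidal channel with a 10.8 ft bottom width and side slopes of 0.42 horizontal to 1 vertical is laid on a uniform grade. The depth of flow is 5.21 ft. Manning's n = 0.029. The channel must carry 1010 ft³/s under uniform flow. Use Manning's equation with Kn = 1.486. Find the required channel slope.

With bottom width b = 10.8 ft and side slope z = 0.42: A = (b + zy)y = (10.8 + 0.42×5.21)×5.21 = 67.67 ft²; P = b + 2y√(1+z²) = 10.8 + 2×5.21×1.085 = 22.1 ft.
Hydraulic radius R = A/P = 67.67/22.1 = 3.062 ft.
From Manning's equation, S = [nQ / (1.486 A R^(2/3))]² = [0.029 × 1010 / (1.486 × 67.67 × 3.062^(2/3))]² = 0.0191.

S = 0.0191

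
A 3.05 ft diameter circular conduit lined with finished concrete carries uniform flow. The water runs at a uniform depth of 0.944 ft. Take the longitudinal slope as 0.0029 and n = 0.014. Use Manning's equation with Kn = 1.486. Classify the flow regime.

For a circular section of diameter D = 3.05 ft at depth y = 0.944 ft, the central angle is θ = 2 arccos(1 − 2y/D) = 2.36 rad. Then A = (D²/8)(θ − sin θ) = 1.925 ft² and P = Dθ/2 = 3.599 ft.
Hydraulic radius R = A/P = 1.925/3.599 = 0.5349 ft.
V = (1.486/n) R^(2/3) √S = (1.486/0.014) × 0.5349^(2/3) × √0.0029 = 3.766 ft/s. Hydraulic depth D_h = A/T = 1.925/2.82 = 0.6826 ft.
Froude number Fr = V/√(g·D_h) = 3.766/√(32.2×0.6826) = 0.803, which is less than 1, so the flow is subcritical.

subcritical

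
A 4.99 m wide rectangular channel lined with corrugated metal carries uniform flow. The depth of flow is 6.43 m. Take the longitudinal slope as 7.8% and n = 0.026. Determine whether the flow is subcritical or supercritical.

supercritical

Flow area A = b·y = 4.99 × 6.43 = 32.09 m². Wetted perimeter P = b + 2y = 4.99 + 2×6.43 = 17.85 m.
Hydraulic radius R = A/P = 32.09/17.85 = 1.798 m.
V = (1/n) R^(2/3) √S = (1/0.026) × 1.798^(2/3) × √0.078 = 15.88 m/s. Hydraulic depth D_h = A/T = 32.09/4.99 = 6.43 m.
Froude number Fr = V/√(g·D_h) = 15.88/√(9.81×6.43) = 2, which is greater than 1, so the flow is supercritical.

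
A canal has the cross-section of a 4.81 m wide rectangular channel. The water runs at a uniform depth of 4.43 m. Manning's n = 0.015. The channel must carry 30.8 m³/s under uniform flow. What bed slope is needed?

Flow area A = b·y = 4.81 × 4.43 = 21.31 m². Wetted perimeter P = b + 2y = 4.81 + 2×4.43 = 13.67 m.
Hydraulic radius R = A/P = 21.31/13.67 = 1.559 m.
From Manning's equation, S = [nQ / (1 A R^(2/3))]² = [0.015 × 30.8 / (1 × 21.31 × 1.559^(2/3))]² = 0.00026.

S = 0.00026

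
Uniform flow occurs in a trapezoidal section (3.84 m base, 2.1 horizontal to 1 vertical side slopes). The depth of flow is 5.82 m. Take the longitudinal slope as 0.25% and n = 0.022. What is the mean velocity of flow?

With bottom width b = 3.84 m and side slope z = 2.1: A = (b + zy)y = (3.84 + 2.1×5.82)×5.82 = 93.48 m²; P = b + 2y√(1+z²) = 3.84 + 2×5.82×2.326 = 30.91 m.
Hydraulic radius R = A/P = 93.48/30.91 = 3.024 m.
From Manning's equation, V = (1/n) R^(2/3) S^(1/2) = (1/0.022) × 3.024^(2/3) × 0.0025^(1/2) = 4.75 m/s.

V = 4.75 m/s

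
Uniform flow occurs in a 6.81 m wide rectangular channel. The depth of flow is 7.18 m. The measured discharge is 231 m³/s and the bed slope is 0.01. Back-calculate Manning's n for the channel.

Flow area A = b·y = 6.81 × 7.18 = 48.9 m². Wetted perimeter P = b + 2y = 6.81 + 2×7.18 = 21.17 m.
Hydraulic radius R = A/P = 48.9/21.17 = 2.31 m.
Rearranging Manning's equation: n = (1/Q) A R^(2/3) S^(1/2) = (1/231) × 48.9 × 2.31^(2/3) × √0.01 = 0.037.

n = 0.037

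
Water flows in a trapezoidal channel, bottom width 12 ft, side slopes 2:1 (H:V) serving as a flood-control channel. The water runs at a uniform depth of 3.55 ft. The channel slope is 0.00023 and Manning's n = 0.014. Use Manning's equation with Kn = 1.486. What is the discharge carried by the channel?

Q = 197 ft³/s

With bottom width b = 12 ft and side slope z = 2: A = (b + zy)y = (12 + 2×3.55)×3.55 = 67.81 ft²; P = b + 2y√(1+z²) = 12 + 2×3.55×2.236 = 27.88 ft.
Hydraulic radius R = A/P = 67.81/27.88 = 2.432 ft.
Manning's equation: Q = (1.486/n) A R^(2/3) S^(1/2) = (1.486/0.014) × 67.81 × 2.432^(2/3) × 0.00023^(1/2) = 197 ft³/s.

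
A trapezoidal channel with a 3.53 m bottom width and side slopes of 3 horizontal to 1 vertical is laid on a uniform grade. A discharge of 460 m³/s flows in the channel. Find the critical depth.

At critical depth, Q² T / (g A³) = 1, i.e. A³/T = Q²/g = 460²/9.81 = 21570.
At y = 3.73 m: A³/T = 6388 — short.
At y = 6.25 m: A³/T = 65810 — over.
At y = 4.9 m: A³/T = 21640 — matches.

y_c = 4.9 m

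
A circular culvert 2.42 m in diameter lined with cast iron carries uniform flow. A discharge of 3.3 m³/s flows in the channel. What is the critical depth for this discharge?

y_c = 0.816 m

At critical depth, Q² T / (g A³) = 1, i.e. A³/T = Q²/g = 3.3²/9.81 = 1.11.
Trying y = 0.678 m: A³/T = 0.5405 — low.
Trying y = 0.969 m: A³/T = 2.147 — high.
Trying y = 0.816 m: A³/T = 1.108 — matches.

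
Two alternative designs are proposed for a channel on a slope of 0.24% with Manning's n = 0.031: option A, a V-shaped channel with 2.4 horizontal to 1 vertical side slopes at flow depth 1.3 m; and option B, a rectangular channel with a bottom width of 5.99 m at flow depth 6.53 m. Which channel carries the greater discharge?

Channel A: For a triangular section with side slope z = 2.4: A = zy² = 2.4×1.3² = 4.056 m²; P = 2y√(1+z²) = 2×1.3×2.6 = 6.76 m. Hydraulic radius R = A/P = 4.056/6.76 = 0.6 m. Q_A = (1/0.031)·4.056·0.6^(2/3)·√0.0024 = 4.56 m³/s.
Channel B: Flow area A = b·y = 5.99 × 6.53 = 39.11 m². Wetted perimeter P = b + 2y = 5.99 + 2×6.53 = 19.05 m. Hydraulic radius R = A/P = 39.11/19.05 = 2.053 m. Q_B = (1/0.031)·39.11·2.053^(2/3)·√0.0024 = 99.86 m³/s.
Q_A = 4.56 m³/s vs Q_B = 99.86 m³/s, so channel B carries more.

channel B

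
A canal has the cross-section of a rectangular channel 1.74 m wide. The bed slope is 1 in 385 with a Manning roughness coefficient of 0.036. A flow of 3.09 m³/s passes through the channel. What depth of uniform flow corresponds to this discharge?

y_n = 1.79 m

Manning's equation rearranged: A R^(2/3) = nQ / (1·√S) = 0.036 × 3.09 / (√0.002597) = 2.183.
Try y = 1.27 m: A R^(2/3) = 1.422 — low.
Try y = 2.15 m: A R^(2/3) = 2.718 — high.
Try y = 1.79 m: A R^(2/3) = 2.18 — matches.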